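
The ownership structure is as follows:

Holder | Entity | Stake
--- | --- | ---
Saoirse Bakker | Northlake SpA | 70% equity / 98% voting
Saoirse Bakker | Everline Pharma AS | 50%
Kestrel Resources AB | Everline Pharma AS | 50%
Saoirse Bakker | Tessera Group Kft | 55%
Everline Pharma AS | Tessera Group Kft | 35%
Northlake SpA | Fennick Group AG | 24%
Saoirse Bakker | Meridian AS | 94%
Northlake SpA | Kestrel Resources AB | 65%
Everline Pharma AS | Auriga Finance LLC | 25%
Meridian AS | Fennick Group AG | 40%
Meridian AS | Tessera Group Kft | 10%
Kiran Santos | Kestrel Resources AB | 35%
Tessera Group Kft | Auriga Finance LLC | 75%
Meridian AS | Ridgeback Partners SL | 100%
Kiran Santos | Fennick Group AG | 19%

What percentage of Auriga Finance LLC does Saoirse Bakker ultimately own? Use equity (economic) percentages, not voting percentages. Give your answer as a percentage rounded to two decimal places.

85.58%

Saoirse reaches Auriga along 6 paths.
Via Everline: 50% × 25% = 12.5%.
Via Northlake → Kestrel → Everline: 70% × 65% × 50% × 25% = 5.6875%.
Via Everline → Tessera: 50% × 35% × 75% = 13.125%.
Via Northlake → Kestrel → Everline → Tessera: 70% × 65% × 50% × 35% × 75% = 5.971875%.
Via Tessera: 55% × 75% = 41.25%.
Via Meridian → Tessera: 94% × 10% × 75% = 7.05%.
Total: 12.5% + 5.6875% + 13.125% + 5.971875% + 41.25% + 7.05% = 85.584375%.
Rounded: 85.58%.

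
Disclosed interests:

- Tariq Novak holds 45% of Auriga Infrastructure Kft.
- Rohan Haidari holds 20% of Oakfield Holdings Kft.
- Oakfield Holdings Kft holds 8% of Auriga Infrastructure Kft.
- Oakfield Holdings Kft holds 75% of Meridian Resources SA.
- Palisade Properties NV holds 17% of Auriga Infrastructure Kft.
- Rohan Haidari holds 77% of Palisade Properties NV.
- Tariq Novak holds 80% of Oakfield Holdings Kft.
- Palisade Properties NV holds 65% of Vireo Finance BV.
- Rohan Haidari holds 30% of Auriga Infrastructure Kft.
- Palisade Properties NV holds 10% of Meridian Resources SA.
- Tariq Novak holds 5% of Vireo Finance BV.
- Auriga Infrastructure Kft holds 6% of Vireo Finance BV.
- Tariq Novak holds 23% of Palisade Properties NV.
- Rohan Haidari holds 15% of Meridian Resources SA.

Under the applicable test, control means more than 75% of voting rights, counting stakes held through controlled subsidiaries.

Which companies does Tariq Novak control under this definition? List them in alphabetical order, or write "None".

Tariq holds 80% of Oakfield, so Tariq controls Oakfield.
No other company's threshold is met.

Oakfield Holdings Kft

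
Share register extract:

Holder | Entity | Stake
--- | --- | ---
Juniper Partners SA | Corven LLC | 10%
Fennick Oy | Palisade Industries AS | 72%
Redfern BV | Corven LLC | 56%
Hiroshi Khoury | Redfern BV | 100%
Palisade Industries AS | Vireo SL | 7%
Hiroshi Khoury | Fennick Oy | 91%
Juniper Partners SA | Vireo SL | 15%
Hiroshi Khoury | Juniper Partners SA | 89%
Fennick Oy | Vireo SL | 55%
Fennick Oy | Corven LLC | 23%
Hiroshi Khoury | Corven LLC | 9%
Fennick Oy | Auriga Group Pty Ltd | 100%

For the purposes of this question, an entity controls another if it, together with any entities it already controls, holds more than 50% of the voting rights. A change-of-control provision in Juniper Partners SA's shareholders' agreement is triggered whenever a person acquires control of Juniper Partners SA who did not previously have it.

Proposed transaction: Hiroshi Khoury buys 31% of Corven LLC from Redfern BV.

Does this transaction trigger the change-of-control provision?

No

The purchase adds only to Hiroshi's holdings (Redfern's stake shrinks), so Hiroshi is the only person who could newly come to control Juniper.
Hiroshi holds 89% of Juniper, so Hiroshi controls Juniper.
So Hiroshi already controls Juniper before the transaction.
After the purchase, Hiroshi's direct stake in Corven rises to 9% + 31% = 40%, and Redfern's stake falls to 25%.
Hiroshi controlled Juniper already, so this is not a new person acquiring control; every other person's position is unchanged or reduced.
No new person acquires control, so the clause is not triggered.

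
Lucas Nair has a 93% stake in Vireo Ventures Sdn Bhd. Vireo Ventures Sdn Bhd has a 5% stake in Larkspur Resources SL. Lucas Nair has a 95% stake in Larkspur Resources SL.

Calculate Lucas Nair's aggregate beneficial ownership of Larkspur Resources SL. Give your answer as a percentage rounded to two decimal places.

99.65%

Lucas reaches Larkspur along 2 paths.
Direct stake: 95% = 95%.
Via Vireo: 93% × 5% = 4.65%.
Total: 95% + 4.65% = 99.65%.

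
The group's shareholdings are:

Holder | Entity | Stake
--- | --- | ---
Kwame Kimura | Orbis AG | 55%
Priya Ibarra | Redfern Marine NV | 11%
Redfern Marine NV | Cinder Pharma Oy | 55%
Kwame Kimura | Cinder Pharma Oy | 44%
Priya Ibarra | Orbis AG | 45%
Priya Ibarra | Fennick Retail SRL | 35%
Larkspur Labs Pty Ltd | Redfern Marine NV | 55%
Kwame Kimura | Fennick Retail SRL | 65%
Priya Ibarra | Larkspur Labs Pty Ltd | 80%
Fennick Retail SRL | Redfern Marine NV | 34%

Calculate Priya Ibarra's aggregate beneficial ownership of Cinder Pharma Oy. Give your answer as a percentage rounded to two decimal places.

Priya reaches Cinder along 3 paths.
Via Fennick → Redfern: 35% × 34% × 55% = 6.545%.
Via Redfern: 11% × 55% = 6.05%.
Via Larkspur → Redfern: 80% × 55% × 55% = 24.2%.
Total: 6.545% + 6.05% + 24.2% = 36.795%.
Rounded: 36.80%.

36.80%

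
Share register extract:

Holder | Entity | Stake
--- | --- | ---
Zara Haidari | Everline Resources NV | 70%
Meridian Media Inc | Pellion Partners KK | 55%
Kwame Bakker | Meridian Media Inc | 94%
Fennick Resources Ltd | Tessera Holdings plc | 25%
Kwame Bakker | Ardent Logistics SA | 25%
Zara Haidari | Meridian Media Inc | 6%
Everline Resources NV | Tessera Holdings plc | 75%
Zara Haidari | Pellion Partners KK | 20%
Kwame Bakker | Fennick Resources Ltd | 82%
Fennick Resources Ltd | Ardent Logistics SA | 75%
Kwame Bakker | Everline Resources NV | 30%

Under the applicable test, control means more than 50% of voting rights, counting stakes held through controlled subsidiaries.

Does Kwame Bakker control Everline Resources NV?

No

Kwame holds 82% of Fennick, so Kwame controls Fennick.
Kwame holds 94% of Meridian, so Kwame controls Meridian.
Kwame and Fennick together hold 25% + 75% = 100% of Ardent, so Kwame controls Ardent.
Meridian holds 55% of Pellion, so Kwame controls Pellion.
In Everline, Kwame's side holds only 30%, not > 50%.
So Kwame does not control Everline.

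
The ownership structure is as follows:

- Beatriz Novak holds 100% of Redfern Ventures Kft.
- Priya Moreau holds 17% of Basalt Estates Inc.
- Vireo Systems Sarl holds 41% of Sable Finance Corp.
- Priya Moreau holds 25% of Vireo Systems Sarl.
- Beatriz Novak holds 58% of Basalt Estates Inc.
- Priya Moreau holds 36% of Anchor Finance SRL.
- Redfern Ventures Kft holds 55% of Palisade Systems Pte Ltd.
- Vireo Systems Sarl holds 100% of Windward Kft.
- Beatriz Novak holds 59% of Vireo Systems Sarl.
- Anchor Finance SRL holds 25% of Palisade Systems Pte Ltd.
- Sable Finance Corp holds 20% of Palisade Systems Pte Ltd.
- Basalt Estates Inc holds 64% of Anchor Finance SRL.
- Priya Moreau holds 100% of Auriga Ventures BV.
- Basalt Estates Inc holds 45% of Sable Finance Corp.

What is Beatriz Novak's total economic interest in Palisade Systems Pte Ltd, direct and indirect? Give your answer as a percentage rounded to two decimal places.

74.34%

Beatriz reaches Palisade along 4 paths.
Via Vireo → Sable: 59% × 41% × 20% = 4.838%.
Via Basalt → Sable: 58% × 45% × 20% = 5.22%.
Via Redfern: 100% × 55% = 55%.
Via Basalt → Anchor: 58% × 64% × 25% = 9.28%.
Total: 4.838% + 5.22% + 55% + 9.28% = 74.338%.
Rounded: 74.34%.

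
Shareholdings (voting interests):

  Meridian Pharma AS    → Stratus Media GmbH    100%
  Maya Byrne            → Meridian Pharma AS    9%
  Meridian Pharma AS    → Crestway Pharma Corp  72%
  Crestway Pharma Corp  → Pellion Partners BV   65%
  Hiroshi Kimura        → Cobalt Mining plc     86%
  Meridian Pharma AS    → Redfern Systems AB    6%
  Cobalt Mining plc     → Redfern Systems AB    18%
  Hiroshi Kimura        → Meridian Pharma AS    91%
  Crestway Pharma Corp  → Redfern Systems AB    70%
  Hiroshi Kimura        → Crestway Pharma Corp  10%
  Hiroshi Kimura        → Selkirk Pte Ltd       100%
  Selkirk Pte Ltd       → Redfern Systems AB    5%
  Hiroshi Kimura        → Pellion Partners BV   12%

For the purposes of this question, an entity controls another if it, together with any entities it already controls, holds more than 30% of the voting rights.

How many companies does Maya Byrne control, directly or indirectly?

Maya's largest direct stake is 9% in Meridian, which does not meet the threshold.
Maya controls 0 companies.

0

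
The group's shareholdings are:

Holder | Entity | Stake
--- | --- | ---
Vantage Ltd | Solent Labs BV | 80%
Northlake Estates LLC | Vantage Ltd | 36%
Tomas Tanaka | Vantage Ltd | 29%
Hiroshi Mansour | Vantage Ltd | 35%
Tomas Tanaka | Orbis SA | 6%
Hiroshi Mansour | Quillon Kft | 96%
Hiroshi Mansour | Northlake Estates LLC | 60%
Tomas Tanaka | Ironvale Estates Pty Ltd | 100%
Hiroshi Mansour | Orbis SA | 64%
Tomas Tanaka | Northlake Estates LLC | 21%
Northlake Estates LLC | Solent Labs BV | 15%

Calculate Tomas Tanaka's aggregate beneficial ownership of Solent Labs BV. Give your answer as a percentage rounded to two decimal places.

Tomas reaches Solent along 3 paths.
Via Vantage: 29% × 80% = 23.2%.
Via Northlake → Vantage: 21% × 36% × 80% = 6.048%.
Via Northlake: 21% × 15% = 3.15%.
Total: 23.2% + 6.048% + 3.15% = 32.398%.
Rounded: 32.40%.

32.40%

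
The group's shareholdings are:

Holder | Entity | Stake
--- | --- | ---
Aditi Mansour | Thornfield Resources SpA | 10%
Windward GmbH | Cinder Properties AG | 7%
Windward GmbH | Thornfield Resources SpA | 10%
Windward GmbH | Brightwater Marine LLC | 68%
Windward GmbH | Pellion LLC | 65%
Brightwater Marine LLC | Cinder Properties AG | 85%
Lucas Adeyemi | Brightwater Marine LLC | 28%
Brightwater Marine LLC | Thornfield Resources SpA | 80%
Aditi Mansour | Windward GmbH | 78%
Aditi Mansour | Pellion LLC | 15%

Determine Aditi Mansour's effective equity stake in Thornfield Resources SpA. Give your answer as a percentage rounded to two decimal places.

Aditi reaches Thornfield along 3 paths.
Via Windward: 78% × 10% = 7.8%.
Direct stake: 10% = 10%.
Via Windward → Brightwater: 78% × 68% × 80% = 42.432%.
Total: 7.8% + 10% + 42.432% = 60.232%.
Rounded: 60.23%.

60.23%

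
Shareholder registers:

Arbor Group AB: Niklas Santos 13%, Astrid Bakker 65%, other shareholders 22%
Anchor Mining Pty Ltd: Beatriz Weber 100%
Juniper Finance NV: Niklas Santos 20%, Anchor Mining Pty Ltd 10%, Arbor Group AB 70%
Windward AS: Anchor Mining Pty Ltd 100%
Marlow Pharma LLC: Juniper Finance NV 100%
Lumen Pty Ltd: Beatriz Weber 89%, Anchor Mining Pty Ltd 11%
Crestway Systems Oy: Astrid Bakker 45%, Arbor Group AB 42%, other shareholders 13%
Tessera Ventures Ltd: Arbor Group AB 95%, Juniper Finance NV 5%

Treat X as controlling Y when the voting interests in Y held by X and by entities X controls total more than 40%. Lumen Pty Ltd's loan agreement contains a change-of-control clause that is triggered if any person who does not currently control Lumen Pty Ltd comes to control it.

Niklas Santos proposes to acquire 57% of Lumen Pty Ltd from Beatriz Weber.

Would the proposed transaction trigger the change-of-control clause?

Yes

The purchase adds only to Niklas's holdings (Beatriz's stake shrinks), so Niklas is the only person who could newly come to control Lumen.
Niklas's largest direct stake is 20% in Juniper, which does not meet the threshold, so Niklas controls no company.
Neither Niklas nor any entity Niklas controls holds any voting interest in Lumen.
So before the transaction, Niklas does not control Lumen.
After the purchase, Niklas holds 57% of Lumen directly, and Beatriz's stake falls to 32%.
Niklas holds 57% of Lumen, so Niklas controls Lumen.
Niklas did not control Lumen before and does after, so the clause is triggered.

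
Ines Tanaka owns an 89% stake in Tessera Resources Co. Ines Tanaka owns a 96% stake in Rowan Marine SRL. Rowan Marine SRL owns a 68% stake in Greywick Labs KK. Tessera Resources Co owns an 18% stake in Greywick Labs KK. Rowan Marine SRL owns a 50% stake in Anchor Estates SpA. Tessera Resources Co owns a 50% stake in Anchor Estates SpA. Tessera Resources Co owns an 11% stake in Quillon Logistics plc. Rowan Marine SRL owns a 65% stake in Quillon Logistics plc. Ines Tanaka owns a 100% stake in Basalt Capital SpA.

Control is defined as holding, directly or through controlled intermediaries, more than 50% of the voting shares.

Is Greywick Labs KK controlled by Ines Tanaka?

Yes

Ines holds 96% of Rowan, so Ines controls Rowan.
Ines holds 89% of Tessera, so Ines controls Tessera.
Tessera and Rowan together hold 18% + 68% = 86% of Greywick, so Ines controls Greywick.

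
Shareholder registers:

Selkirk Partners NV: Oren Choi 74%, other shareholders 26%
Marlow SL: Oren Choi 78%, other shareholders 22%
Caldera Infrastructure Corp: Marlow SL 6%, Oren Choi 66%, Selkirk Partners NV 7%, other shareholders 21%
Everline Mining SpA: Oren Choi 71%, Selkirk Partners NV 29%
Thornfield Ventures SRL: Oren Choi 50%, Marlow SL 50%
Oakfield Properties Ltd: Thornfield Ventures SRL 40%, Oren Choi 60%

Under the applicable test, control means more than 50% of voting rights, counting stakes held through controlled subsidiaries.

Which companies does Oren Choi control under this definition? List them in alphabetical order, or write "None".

Caldera Infrastructure Corp, Everline Mining SpA, Marlow SL, Oakfield Properties Ltd, Selkirk Partners NV, Thornfield Ventures SRL

Oren holds 74% of Selkirk, so Oren controls Selkirk.
Oren holds 78% of Marlow, so Oren controls Marlow.
Marlow and Oren and Selkirk together hold 6% + 66% + 7% = 79% of Caldera, so Oren controls Caldera.
Oren and Selkirk together hold 71% + 29% = 100% of Everline, so Oren controls Everline.
Oren and Marlow together hold 50% + 50% = 100% of Thornfield, so Oren controls Thornfield.
Thornfield and Oren together hold 40% + 60% = 100% of Oakfield, so Oren controls Oakfield.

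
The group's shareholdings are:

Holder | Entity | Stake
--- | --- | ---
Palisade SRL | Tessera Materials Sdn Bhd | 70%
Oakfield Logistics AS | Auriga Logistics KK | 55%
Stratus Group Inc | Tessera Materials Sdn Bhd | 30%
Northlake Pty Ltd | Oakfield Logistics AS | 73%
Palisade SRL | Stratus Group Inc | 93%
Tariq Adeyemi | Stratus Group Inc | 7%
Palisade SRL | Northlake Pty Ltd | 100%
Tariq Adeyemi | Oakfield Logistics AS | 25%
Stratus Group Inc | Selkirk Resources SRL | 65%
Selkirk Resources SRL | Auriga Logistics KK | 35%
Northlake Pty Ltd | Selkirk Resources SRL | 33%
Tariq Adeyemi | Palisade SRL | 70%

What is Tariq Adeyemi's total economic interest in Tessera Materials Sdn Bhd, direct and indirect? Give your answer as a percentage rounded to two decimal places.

70.63%

Tariq reaches Tessera along 3 paths.
Via Palisade → Stratus: 70% × 93% × 30% = 19.53%.
Via Stratus: 7% × 30% = 2.1%.
Via Palisade: 70% × 70% = 49%.
Total: 19.53% + 2.1% + 49% = 70.63%.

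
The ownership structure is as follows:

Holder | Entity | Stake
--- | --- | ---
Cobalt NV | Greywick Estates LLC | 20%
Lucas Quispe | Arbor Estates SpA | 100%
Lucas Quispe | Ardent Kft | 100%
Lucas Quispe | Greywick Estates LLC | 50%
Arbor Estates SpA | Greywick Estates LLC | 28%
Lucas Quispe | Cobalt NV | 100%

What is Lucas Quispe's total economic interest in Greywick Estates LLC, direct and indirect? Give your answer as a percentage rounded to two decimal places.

98.00%

Lucas reaches Greywick along 3 paths.
Direct stake: 50% = 50%.
Via Cobalt: 100% × 20% = 20%.
Via Arbor: 100% × 28% = 28%.
Total: 50% + 20% + 28% = 98%.
Rounded: 98.00%.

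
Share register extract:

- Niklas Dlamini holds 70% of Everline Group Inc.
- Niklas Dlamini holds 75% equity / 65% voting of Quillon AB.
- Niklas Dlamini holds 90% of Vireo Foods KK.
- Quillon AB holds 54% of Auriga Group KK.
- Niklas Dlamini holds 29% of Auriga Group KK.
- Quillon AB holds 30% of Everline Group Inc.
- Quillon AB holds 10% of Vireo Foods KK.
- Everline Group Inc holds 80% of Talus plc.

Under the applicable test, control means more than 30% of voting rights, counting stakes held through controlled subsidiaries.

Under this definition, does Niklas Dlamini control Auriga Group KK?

Yes

Niklas holds 65% of Quillon, so Niklas controls Quillon.
Quillon and Niklas together hold 54% + 29% = 83% of Auriga, so Niklas controls Auriga.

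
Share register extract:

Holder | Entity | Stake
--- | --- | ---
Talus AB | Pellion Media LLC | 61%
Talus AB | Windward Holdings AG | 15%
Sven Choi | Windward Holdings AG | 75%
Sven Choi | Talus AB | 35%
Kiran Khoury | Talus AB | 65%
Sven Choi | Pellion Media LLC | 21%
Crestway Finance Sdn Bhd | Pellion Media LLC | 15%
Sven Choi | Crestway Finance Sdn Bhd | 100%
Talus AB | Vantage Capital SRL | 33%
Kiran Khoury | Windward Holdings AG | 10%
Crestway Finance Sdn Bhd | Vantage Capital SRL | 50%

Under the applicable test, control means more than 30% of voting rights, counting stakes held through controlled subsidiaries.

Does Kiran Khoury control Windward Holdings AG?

Kiran holds 65% of Talus, so Kiran controls Talus.
Talus holds 61% of Pellion, so Kiran controls Pellion.
Talus holds 33% of Vantage, so Kiran controls Vantage.
In Windward, Kiran's side holds only 10% + 15% = 25%, not > 30%.
So Kiran does not control Windward.

No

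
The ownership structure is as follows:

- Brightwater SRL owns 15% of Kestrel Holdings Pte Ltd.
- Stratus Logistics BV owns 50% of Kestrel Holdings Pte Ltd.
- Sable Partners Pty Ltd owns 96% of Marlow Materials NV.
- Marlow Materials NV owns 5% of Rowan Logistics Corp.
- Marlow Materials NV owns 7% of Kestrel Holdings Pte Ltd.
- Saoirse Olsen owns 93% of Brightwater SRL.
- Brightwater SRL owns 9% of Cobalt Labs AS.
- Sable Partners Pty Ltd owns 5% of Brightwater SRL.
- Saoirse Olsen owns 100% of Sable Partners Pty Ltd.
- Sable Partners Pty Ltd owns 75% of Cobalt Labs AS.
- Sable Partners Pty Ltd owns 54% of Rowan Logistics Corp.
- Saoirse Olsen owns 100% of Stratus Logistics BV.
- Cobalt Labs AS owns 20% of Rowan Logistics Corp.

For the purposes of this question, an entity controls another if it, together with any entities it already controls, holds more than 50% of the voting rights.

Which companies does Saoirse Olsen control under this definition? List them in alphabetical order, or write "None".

Brightwater SRL, Cobalt Labs AS, Kestrel Holdings Pte Ltd, Marlow Materials NV, Rowan Logistics Corp, Sable Partners Pty Ltd, Stratus Logistics BV

Saoirse holds 100% of Stratus, so Saoirse controls Stratus.
Saoirse holds 100% of Sable, so Saoirse controls Sable.
Sable and Saoirse together hold 5% + 93% = 98% of Brightwater, so Saoirse controls Brightwater.
Sable holds 96% of Marlow, so Saoirse controls Marlow.
Stratus and Brightwater and Marlow together hold 50% + 15% + 7% = 72% of Kestrel, so Saoirse controls Kestrel.
Brightwater and Sable together hold 9% + 75% = 84% of Cobalt, so Saoirse controls Cobalt.
Cobalt and Marlow and Sable together hold 20% + 5% + 54% = 79% of Rowan, so Saoirse controls Rowan.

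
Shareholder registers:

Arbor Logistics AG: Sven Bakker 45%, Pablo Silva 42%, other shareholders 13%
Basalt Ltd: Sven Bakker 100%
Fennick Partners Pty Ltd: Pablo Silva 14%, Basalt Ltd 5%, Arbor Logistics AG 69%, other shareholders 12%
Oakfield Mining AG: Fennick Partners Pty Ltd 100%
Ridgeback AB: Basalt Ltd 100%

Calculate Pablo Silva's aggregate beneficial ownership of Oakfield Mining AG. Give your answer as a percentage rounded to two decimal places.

Pablo reaches Oakfield along 2 paths.
Via Fennick: 14% × 100% = 14%.
Via Arbor → Fennick: 42% × 69% × 100% = 28.98%.
Total: 14% + 28.98% = 42.98%.

42.98%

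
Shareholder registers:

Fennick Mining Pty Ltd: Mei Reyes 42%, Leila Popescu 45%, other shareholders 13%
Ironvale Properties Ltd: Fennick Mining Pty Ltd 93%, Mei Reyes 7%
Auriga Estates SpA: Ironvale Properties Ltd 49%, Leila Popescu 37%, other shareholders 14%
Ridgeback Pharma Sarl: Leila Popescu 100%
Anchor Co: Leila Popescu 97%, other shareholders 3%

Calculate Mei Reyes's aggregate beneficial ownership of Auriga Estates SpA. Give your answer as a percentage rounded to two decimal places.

22.57%

Mei reaches Auriga along 2 paths.
Via Fennick → Ironvale: 42% × 93% × 49% = 19.1394%.
Via Ironvale: 7% × 49% = 3.43%.
Total: 19.1394% + 3.43% = 22.5694%.
Rounded: 22.57%.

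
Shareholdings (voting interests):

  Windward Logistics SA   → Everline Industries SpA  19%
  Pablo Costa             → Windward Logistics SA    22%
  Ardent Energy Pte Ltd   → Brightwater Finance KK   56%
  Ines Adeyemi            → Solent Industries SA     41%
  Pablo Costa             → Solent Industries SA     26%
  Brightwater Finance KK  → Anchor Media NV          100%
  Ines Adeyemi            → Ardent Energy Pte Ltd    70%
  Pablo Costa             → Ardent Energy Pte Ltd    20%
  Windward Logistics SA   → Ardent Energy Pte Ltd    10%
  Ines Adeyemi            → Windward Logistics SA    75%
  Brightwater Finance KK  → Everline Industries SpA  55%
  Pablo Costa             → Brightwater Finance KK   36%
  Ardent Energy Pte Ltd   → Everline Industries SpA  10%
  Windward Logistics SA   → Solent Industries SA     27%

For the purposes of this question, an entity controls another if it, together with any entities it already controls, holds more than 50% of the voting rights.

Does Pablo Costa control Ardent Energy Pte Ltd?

Pablo's largest direct stake is 36% in Brightwater, which does not meet the threshold, so Pablo controls no company.
In Ardent, Pablo's side holds only 20%, not > 50%.
So Pablo does not control Ardent.

No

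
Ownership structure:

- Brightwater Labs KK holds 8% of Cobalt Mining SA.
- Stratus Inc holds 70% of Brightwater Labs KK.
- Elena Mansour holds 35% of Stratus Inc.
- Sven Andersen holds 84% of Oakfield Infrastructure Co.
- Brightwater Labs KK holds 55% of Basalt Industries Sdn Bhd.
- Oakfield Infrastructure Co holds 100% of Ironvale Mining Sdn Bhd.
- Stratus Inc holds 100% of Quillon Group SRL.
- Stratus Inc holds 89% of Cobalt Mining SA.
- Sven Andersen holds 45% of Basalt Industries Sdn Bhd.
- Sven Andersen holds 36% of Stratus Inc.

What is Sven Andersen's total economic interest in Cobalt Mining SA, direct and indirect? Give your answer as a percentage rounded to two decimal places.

34.06%

Sven reaches Cobalt along 2 paths.
Via Stratus: 36% × 89% = 32.04%.
Via Stratus → Brightwater: 36% × 70% × 8% = 2.016%.
Total: 32.04% + 2.016% = 34.056%.
Rounded: 34.06%.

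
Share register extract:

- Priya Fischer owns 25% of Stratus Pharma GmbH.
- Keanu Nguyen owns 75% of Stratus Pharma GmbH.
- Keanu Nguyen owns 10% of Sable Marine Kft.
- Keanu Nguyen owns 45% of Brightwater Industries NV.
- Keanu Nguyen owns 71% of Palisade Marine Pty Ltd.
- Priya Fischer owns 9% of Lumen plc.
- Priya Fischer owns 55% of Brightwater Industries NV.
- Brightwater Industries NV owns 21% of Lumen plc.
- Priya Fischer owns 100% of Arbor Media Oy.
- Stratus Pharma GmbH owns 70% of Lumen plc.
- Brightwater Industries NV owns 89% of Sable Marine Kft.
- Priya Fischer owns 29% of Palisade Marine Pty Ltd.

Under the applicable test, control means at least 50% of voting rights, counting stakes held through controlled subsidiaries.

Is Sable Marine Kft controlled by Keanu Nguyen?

No

Keanu holds 71% of Palisade, so Keanu controls Palisade.
Keanu holds 75% of Stratus, so Keanu controls Stratus.
Stratus holds 70% of Lumen, so Keanu controls Lumen.
In Sable, Keanu's side holds only 10%, not ≥ 50%.
So Keanu does not control Sable.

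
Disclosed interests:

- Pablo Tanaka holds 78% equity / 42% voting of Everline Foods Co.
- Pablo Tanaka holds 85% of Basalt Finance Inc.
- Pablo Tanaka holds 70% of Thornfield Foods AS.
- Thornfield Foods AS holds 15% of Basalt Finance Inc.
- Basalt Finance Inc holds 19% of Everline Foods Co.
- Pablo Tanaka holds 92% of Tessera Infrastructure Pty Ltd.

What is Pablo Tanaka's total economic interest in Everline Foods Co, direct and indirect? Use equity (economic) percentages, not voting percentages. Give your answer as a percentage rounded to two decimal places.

96.15%

Pablo reaches Everline along 3 paths.
Direct stake: 78% = 78%.
Via Basalt: 85% × 19% = 16.15%.
Via Thornfield → Basalt: 70% × 15% × 19% = 1.995%.
Total: 78% + 16.15% + 1.995% = 96.145%.
Rounded: 96.15%.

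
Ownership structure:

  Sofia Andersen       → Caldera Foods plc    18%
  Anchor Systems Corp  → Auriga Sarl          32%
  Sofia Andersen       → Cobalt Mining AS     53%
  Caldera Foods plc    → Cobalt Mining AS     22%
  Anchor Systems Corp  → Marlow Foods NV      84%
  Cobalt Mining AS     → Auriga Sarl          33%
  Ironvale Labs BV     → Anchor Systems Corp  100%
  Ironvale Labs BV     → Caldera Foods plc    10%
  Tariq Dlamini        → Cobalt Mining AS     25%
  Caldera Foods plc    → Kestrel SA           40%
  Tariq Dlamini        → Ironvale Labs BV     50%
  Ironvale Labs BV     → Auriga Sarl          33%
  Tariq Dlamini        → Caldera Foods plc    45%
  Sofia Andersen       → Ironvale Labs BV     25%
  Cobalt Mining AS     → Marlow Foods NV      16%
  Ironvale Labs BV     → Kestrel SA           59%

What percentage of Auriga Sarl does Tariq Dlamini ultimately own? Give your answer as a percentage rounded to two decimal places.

Tariq reaches Auriga along 5 paths.
Via Caldera → Cobalt: 45% × 22% × 33% = 3.267%.
Via Ironvale → Caldera → Cobalt: 50% × 10% × 22% × 33% = 0.363%.
Via Cobalt: 25% × 33% = 8.25%.
Via Ironvale: 50% × 33% = 16.5%.
Via Ironvale → Anchor: 50% × 100% × 32% = 16%.
Total: 3.267% + 0.363% + 8.25% + 16.5% + 16% = 44.38%.

44.38%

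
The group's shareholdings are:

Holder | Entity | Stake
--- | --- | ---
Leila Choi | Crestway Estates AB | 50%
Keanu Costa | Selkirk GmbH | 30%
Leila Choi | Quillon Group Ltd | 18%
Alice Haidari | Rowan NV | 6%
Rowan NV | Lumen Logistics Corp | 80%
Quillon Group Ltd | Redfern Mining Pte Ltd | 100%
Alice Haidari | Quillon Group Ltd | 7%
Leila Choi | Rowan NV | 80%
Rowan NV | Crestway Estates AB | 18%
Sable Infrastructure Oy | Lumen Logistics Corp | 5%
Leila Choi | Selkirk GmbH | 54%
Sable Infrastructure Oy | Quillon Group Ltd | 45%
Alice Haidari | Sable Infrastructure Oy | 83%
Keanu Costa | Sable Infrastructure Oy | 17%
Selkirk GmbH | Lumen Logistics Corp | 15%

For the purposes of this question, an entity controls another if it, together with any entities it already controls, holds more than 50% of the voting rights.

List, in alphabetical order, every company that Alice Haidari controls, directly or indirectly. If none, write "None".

Alice holds 83% of Sable, so Alice controls Sable.
Sable and Alice together hold 45% + 7% = 52% of Quillon, so Alice controls Quillon.
Quillon holds 100% of Redfern, so Alice controls Redfern.
No other company's threshold is met.

Quillon Group Ltd, Redfern Mining Pte Ltd, Sable Infrastructure Oy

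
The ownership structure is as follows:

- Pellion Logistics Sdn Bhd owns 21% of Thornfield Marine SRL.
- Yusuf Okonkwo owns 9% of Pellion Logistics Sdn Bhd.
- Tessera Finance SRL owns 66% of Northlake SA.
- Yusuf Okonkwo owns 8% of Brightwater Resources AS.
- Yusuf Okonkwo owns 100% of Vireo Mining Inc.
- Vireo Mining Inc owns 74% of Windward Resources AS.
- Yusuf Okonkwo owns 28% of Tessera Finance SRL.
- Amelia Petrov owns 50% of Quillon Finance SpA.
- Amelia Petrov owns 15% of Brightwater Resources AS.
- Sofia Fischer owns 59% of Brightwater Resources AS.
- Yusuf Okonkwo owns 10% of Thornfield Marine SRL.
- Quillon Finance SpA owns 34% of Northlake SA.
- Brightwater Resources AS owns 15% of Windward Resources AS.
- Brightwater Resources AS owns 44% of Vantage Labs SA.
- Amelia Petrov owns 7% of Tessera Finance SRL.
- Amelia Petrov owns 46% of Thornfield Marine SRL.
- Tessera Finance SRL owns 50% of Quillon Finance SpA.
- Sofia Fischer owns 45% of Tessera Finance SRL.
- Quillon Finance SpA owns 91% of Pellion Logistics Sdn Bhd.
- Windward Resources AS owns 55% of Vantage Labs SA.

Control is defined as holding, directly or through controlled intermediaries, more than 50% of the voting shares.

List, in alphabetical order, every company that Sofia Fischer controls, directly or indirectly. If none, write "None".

Sofia holds 59% of Brightwater, so Sofia controls Brightwater.
No other company's threshold is met.

Brightwater Resources AS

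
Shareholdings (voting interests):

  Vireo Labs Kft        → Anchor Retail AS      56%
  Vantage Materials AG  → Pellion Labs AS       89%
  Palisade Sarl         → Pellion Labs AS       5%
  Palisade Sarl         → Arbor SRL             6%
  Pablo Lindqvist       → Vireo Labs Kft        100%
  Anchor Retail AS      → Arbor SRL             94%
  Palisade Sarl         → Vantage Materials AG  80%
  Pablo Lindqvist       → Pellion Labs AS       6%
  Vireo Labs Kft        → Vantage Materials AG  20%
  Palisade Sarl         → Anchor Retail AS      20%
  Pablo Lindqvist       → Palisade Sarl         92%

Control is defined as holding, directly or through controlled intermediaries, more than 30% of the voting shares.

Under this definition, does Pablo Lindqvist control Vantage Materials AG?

Yes

Pablo holds 100% of Vireo, so Pablo controls Vireo.
Pablo holds 92% of Palisade, so Pablo controls Palisade.
Vireo and Palisade together hold 20% + 80% = 100% of Vantage, so Pablo controls Vantage.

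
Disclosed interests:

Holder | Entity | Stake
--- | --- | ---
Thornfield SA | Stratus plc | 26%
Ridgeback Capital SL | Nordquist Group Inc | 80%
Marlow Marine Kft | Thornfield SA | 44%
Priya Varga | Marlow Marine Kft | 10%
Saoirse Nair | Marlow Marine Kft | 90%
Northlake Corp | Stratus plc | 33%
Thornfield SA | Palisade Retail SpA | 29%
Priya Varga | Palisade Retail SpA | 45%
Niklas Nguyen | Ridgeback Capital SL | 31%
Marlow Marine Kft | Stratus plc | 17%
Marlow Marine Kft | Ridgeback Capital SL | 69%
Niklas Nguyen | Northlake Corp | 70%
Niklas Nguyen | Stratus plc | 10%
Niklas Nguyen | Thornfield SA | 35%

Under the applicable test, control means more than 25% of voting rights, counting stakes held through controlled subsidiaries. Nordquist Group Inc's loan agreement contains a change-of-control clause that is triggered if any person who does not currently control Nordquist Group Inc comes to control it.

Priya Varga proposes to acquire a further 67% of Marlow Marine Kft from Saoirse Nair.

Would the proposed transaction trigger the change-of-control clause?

The purchase adds only to Priya's holdings (Saoirse's stake shrinks), so Priya is the only person who could newly come to control Nordquist.
Priya holds 45% of Palisade, so Priya controls Palisade.
Neither Priya nor any entity Priya controls holds any voting interest in Nordquist.
So before the transaction, Priya does not control Nordquist.
After the purchase, Priya's direct stake in Marlow rises to 10% + 67% = 77%, and Saoirse's stake falls to 23%.
Priya holds 77% of Marlow, so Priya controls Marlow.
Marlow holds 69% of Ridgeback, so Priya controls Ridgeback.
Ridgeback holds 80% of Nordquist, so Priya controls Nordquist.
Priya did not control Nordquist before and does after, so the clause is triggered.

Yes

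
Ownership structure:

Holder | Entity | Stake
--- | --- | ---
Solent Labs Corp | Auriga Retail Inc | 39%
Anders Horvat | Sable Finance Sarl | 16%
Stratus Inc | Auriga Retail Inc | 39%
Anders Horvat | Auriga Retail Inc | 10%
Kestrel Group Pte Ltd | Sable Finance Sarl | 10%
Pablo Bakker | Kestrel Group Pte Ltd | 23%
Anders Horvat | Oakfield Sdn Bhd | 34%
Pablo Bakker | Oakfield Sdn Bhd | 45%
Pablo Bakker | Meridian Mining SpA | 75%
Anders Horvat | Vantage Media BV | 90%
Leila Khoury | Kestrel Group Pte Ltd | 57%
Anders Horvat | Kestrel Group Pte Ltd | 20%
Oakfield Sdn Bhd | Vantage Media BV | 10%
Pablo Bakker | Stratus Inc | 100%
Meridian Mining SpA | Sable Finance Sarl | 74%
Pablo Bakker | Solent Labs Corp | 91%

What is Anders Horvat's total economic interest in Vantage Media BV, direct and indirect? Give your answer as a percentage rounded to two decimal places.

Anders reaches Vantage along 2 paths.
Direct stake: 90% = 90%.
Via Oakfield: 34% × 10% = 3.4%.
Total: 90% + 3.4% = 93.4%.
Rounded: 93.40%.

93.40%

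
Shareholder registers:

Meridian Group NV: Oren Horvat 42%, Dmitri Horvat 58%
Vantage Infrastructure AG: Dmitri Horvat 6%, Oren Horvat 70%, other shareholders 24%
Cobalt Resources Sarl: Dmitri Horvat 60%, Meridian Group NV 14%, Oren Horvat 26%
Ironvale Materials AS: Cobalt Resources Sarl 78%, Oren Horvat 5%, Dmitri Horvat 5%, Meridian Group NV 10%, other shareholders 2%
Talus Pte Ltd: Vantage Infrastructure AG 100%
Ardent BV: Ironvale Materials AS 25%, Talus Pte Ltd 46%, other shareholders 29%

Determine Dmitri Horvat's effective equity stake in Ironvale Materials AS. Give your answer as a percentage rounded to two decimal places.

63.93%

Dmitri reaches Ironvale along 4 paths.
Via Cobalt: 60% × 78% = 46.8%.
Via Meridian → Cobalt: 58% × 14% × 78% = 6.3336%.
Direct stake: 5% = 5%.
Via Meridian: 58% × 10% = 5.8%.
Total: 46.8% + 6.3336% + 5% + 5.8% = 63.9336%.
Rounded: 63.93%.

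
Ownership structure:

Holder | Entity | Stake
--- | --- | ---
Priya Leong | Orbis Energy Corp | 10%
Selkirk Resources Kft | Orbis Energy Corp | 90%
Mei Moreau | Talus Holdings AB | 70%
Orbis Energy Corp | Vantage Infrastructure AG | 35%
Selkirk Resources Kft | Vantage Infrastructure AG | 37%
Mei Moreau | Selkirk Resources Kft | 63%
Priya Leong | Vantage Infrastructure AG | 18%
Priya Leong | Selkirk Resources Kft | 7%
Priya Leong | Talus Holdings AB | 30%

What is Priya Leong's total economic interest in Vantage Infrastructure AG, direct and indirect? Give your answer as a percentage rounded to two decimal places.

26.30%

Priya reaches Vantage along 4 paths.
Via Selkirk: 7% × 37% = 2.59%.
Via Orbis: 10% × 35% = 3.5%.
Via Selkirk → Orbis: 7% × 90% × 35% = 2.205%.
Direct stake: 18% = 18%.
Total: 2.59% + 3.5% + 2.205% + 18% = 26.295%.
Rounded: 26.30%.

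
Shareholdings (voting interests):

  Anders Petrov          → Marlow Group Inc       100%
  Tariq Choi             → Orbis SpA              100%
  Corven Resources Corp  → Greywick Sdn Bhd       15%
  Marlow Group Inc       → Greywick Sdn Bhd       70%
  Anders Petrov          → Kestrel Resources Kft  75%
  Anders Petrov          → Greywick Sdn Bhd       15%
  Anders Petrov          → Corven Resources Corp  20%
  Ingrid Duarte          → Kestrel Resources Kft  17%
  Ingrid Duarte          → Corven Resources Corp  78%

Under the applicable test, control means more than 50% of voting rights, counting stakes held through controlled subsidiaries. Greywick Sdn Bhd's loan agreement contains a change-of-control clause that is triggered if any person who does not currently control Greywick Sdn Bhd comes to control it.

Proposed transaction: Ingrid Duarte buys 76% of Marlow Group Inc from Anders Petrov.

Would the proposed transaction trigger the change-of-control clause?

Yes

The purchase adds only to Ingrid's holdings (Anders's stake shrinks), so Ingrid is the only person who could newly come to control Greywick.
Ingrid holds 78% of Corven, so Ingrid controls Corven.
In Greywick, Ingrid's side holds only 15%, not > 50%.
So before the transaction, Ingrid does not control Greywick.
After the purchase, Ingrid holds 76% of Marlow directly, and Anders's stake falls to 24%.
Ingrid holds 76% of Marlow, so Ingrid controls Marlow.
Corven and Marlow together hold 15% + 70% = 85% of Greywick, so Ingrid controls Greywick.
Ingrid did not control Greywick before and does after, so the clause is triggered.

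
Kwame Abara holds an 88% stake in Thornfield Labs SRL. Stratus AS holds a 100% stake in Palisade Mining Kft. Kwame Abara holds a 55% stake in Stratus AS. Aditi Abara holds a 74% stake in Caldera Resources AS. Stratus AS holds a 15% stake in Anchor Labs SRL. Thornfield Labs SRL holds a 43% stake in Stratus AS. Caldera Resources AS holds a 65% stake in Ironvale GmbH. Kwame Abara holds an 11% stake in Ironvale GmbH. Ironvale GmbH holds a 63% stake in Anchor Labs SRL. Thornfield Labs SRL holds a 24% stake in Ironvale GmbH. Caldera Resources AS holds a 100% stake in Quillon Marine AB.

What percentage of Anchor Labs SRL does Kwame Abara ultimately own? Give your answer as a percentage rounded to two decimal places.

34.16%

Kwame reaches Anchor along 4 paths.
Via Thornfield → Stratus: 88% × 43% × 15% = 5.676%.
Via Stratus: 55% × 15% = 8.25%.
Via Thornfield → Ironvale: 88% × 24% × 63% = 13.3056%.
Via Ironvale: 11% × 63% = 6.93%.
Total: 5.676% + 8.25% + 13.3056% + 6.93% = 34.1616%.
Rounded: 34.16%.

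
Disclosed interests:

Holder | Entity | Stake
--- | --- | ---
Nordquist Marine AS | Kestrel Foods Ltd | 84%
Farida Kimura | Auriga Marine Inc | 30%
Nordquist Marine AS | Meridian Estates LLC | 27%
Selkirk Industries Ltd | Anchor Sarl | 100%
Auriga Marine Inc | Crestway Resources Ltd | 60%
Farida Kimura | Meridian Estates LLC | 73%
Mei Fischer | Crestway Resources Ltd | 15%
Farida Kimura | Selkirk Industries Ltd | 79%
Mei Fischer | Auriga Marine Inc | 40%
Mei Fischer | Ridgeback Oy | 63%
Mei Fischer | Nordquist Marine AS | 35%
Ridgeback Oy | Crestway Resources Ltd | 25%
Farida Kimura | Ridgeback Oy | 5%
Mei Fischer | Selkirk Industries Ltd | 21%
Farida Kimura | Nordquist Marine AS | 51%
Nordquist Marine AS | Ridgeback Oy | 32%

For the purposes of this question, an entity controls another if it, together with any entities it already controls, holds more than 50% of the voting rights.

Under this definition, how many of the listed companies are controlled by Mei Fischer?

1

Mei holds 63% of Ridgeback, so Mei controls Ridgeback.
No other company's threshold is met.
Mei controls 1 company.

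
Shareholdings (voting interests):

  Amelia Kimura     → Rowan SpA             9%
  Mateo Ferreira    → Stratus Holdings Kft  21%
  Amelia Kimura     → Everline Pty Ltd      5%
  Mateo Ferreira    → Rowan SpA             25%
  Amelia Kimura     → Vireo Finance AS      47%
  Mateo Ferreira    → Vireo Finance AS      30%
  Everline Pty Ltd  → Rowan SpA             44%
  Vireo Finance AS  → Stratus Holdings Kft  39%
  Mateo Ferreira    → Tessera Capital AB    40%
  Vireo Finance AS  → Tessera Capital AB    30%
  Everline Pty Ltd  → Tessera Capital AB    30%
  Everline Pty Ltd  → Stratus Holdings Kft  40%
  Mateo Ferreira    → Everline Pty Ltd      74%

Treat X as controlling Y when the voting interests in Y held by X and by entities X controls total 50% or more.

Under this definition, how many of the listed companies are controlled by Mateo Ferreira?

Mateo holds 74% of Everline, so Mateo controls Everline.
Mateo and Everline together hold 25% + 44% = 69% of Rowan, so Mateo controls Rowan.
Everline and Mateo together hold 40% + 21% = 61% of Stratus, so Mateo controls Stratus.
Mateo and Everline together hold 40% + 30% = 70% of Tessera, so Mateo controls Tessera.
No other company's threshold is met.
Mateo controls 4 companies.

4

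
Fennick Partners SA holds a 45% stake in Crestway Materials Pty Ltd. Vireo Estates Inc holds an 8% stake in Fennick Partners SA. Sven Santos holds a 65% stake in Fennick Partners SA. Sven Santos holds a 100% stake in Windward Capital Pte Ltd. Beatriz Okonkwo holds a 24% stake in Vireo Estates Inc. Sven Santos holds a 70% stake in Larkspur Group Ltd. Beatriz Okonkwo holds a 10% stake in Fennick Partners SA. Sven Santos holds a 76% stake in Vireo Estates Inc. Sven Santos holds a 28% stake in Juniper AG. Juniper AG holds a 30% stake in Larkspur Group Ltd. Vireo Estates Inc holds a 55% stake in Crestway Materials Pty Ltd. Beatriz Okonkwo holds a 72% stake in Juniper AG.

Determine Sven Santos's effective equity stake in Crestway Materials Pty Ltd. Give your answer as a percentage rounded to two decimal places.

73.79%

Sven reaches Crestway along 3 paths.
Via Vireo → Fennick: 76% × 8% × 45% = 2.736%.
Via Fennick: 65% × 45% = 29.25%.
Via Vireo: 76% × 55% = 41.8%.
Total: 2.736% + 29.25% + 41.8% = 73.786%.
Rounded: 73.79%.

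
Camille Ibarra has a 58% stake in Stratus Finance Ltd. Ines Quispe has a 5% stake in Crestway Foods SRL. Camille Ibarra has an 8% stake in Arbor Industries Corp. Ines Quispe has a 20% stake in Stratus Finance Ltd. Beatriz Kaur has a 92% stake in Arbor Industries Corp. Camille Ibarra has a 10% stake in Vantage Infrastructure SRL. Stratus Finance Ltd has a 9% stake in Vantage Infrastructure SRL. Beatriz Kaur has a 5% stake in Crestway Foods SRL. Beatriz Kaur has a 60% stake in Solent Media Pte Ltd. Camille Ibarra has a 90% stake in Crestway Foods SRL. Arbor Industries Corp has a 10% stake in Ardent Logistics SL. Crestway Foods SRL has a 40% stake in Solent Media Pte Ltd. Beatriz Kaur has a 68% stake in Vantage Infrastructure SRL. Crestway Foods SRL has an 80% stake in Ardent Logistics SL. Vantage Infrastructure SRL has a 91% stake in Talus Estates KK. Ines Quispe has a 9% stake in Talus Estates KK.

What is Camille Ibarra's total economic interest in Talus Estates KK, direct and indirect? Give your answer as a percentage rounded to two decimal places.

Camille reaches Talus along 2 paths.
Via Stratus → Vantage: 58% × 9% × 91% = 4.7502%.
Via Vantage: 10% × 91% = 9.1%.
Total: 4.7502% + 9.1% = 13.8502%.
Rounded: 13.85%.

13.85%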